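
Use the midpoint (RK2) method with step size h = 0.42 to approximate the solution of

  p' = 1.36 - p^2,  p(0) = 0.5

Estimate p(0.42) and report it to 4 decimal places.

0.8455

Midpoint: k1 = f(s_n, p_n); k2 = f(s_n + h/2, p_n + (h/2)·k1); p_{n+1} = p_n + h·k2.
s=0.000000, p=0.500000:
  k1 = f(0.000000, 0.500000) = 1.110000
  k2 = f(0.210000, 0.733100) = 0.822564
  p ← 0.500000 + 0.42·0.822564 = 0.845477
p(0.42) ≈ 0.8455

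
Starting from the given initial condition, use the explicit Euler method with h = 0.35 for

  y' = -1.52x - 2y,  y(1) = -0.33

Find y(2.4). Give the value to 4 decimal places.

-1.4436

Euler: y_{n+1} = y_n + h·f(x_n, y_n).
x=1.000000, y=-0.330000: f=-0.860000 → y ← -0.330000 + 0.35·(-0.860000) = -0.631000
x=1.350000, y=-0.631000: f=-0.790000 → y ← -0.631000 + 0.35·(-0.790000) = -0.907500
x=1.700000, y=-0.907500: f=-0.769000 → y ← -0.907500 + 0.35·(-0.769000) = -1.176650
x=2.050000, y=-1.176650: f=-0.762700 → y ← -1.176650 + 0.35·(-0.762700) = -1.443595
y(2.4) ≈ -1.4436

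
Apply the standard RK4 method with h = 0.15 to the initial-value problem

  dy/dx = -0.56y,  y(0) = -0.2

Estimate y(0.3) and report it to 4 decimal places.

-0.1691

RK4: k1 = f(x_n, y_n); k2 = f(x_n + h/2, y_n + (h/2)·k1); k3 = f(x_n + h/2, y_n + (h/2)·k2); k4 = f(x_n + h, y_n + h·k3); y_{n+1} = y_n + (h/6)·(k1 + 2k2 + 2k3 + k4).
x=0.000000, y=-0.200000:
  k1 = f(0.000000, -0.200000) = 0.112000
  k2 = f(0.075000, -0.191600) = 0.107296
  k3 = f(0.075000, -0.191953) = 0.107494
  k4 = f(0.150000, -0.183876) = 0.102971
  y ← -0.200000 + (0.15/6)·(k1 + 2k2 + 2k3 + k4) = -0.183886
x=0.150000, y=-0.183886:
  k1 = f(0.150000, -0.183886) = 0.102976
  k2 = f(0.225000, -0.176163) = 0.098651
  k3 = f(0.225000, -0.176487) = 0.098833
  k4 = f(0.300000, -0.169061) = 0.094674
  y ← -0.183886 + (0.15/6)·(k1 + 2k2 + 2k3 + k4) = -0.169071
y(0.3) ≈ -0.1691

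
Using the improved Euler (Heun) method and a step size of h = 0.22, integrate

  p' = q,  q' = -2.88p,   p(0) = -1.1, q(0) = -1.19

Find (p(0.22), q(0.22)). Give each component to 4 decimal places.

-1.2851, -0.4101

Heun on (p,q): k1 = f(t_n, state_n); k2 = f(t_n + h, state_n + h·k1); state_{n+1} = state_n + (h/2)·(k1 + k2).
0.000000: (-1.100000, -1.190000)
  k1 = (-1.190000, 3.168000)
  predictor → (-1.361800, -0.493040)
  k2 = (-0.493040, 3.921984)
  → (-1.285134, -0.410102)
(p(0.22), q(0.22)) ≈ (-1.2851, -0.4101)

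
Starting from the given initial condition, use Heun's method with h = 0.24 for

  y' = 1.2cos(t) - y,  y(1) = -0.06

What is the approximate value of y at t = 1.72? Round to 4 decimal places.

Heun: k1 = f(t_n, y_n); k2 = f(t_n + h, y_n + h·k1); y_{n+1} = y_n + (h/2)·(k1 + k2).
t=1.000000, y=-0.060000:
  k1 = f(1.000000, -0.060000) = 0.708363
  k2 = f(1.240000, 0.110007) = 0.279748
  y ← -0.060000 + (0.24/2)·(0.708363 + 0.279748) = 0.058573
t=1.240000, y=0.058573:
  k1 = f(1.240000, 0.058573) = 0.331182
  k2 = f(1.480000, 0.138057) = -0.029251
  y ← 0.058573 + (0.24/2)·(0.331182 + (-0.029251)) = 0.094805
t=1.480000, y=0.094805:
  k1 = f(1.480000, 0.094805) = 0.014001
  k2 = f(1.720000, 0.098165) = -0.276546
  y ← 0.094805 + (0.24/2)·(0.014001 + (-0.276546)) = 0.063300
y(1.72) ≈ 0.0633

0.0633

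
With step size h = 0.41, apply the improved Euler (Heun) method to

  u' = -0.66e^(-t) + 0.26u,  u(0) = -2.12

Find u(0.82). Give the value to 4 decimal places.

Heun: k1 = f(t_n, u_n); k2 = f(t_n + h, u_n + h·k1); u_{n+1} = u_n + (h/2)·(k1 + k2).
t=0.000000, u=-2.120000:
  k1 = f(0.000000, -2.120000) = -1.211200
  k2 = f(0.410000, -2.616592) = -1.118323
  u ← -2.120000 + (0.41/2)·(-1.211200 + (-1.118323)) = -2.597552
t=0.410000, u=-2.597552:
  k1 = f(0.410000, -2.597552) = -1.113373
  k2 = f(0.820000, -3.054035) = -1.084734
  u ← -2.597552 + (0.41/2)·(-1.113373 + (-1.084734)) = -3.048164
u(0.82) ≈ -3.0482

-3.0482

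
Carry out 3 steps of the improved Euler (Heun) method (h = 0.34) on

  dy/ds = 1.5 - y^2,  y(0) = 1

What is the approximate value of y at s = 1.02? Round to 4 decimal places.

1.1933

Heun: k1 = f(s_n, y_n); k2 = f(s_n + h, y_n + h·k1); y_{n+1} = y_n + (h/2)·(k1 + k2).
s=0.000000, y=1.000000:
  k1 = f(0.000000, 1.000000) = 0.500000
  k2 = f(0.340000, 1.170000) = 0.131100
  y ← 1.000000 + (0.34/2)·(0.500000 + 0.131100) = 1.107287
s=0.340000, y=1.107287:
  k1 = f(0.340000, 1.107287) = 0.273915
  k2 = f(0.680000, 1.200418) = 0.058996
  y ← 1.107287 + (0.34/2)·(0.273915 + 0.058996) = 1.163882
s=0.680000, y=1.163882:
  k1 = f(0.680000, 1.163882) = 0.145379
  k2 = f(1.020000, 1.213311) = 0.027877
  y ← 1.163882 + (0.34/2)·(0.145379 + 0.027877) = 1.193335
y(1.02) ≈ 1.1933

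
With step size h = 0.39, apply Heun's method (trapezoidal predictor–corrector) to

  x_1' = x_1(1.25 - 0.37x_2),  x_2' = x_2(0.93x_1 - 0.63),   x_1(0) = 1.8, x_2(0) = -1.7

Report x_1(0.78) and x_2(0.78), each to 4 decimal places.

10.7401, -12.7063

Heun on (x_1,x_2): k1 = f(s_n, state_n); k2 = f(s_n + h, state_n + h·k1); state_{n+1} = state_n + (h/2)·(k1 + k2).
0.000000: (1.800000, -1.700000)
  k1 = (3.382200, -1.774800)
  predictor → (3.119058, -2.392172)
  k2 = (6.659512, -5.431962)
  → (3.758134, -3.105319)
0.390000: (3.758134, -3.105319)
  k1 = (9.015642, -8.896938)
  predictor → (7.274234, -6.575125)
  k2 = (26.789522, -40.338639)
  → (10.740141, -12.706256)
(x_1(0.78), x_2(0.78)) ≈ (10.7401, -12.7063)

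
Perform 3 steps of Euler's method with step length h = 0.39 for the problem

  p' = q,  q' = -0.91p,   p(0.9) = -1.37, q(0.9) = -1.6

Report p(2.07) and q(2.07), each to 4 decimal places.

-2.5868, 0.4557

Euler on (p,q): p_{n+1} = p_n + h·p', q_{n+1} = q_n + h·q'.
0.900000: (-1.370000, -1.600000); f=(-1.600000, 1.246700) → (-1.994000, -1.113787)
1.290000: (-1.994000, -1.113787); f=(-1.113787, 1.814540) → (-2.428377, -0.406116)
1.680000: (-2.428377, -0.406116); f=(-0.406116, 2.209823) → (-2.586762, 0.455715)
(p(2.07), q(2.07)) ≈ (-2.5868, 0.4557)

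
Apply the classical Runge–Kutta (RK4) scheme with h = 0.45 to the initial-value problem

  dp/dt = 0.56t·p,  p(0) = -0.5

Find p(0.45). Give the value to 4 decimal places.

RK4: k1 = f(t_n, p_n); k2 = f(t_n + h/2, p_n + (h/2)·k1); k3 = f(t_n + h/2, p_n + (h/2)·k2); k4 = f(t_n + h, p_n + h·k3); p_{n+1} = p_n + (h/6)·(k1 + 2k2 + 2k3 + k4).
t=0.000000, p=-0.500000:
  k1 = f(0.000000, -0.500000) = 0.000000
  k2 = f(0.225000, -0.500000) = -0.063000
  k3 = f(0.225000, -0.514175) = -0.064786
  k4 = f(0.450000, -0.529154) = -0.133347
  p ← -0.500000 + (0.45/6)·(k1 + 2k2 + 2k3 + k4) = -0.529169
p(0.45) ≈ -0.5292

-0.5292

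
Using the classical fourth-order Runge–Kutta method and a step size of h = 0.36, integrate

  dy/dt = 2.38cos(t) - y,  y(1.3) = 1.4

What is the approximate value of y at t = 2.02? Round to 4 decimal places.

RK4: k1 = f(t_n, y_n); k2 = f(t_n + h/2, y_n + (h/2)·k1); k3 = f(t_n + h/2, y_n + (h/2)·k2); k4 = f(t_n + h, y_n + h·k3); y_{n+1} = y_n + (h/6)·(k1 + 2k2 + 2k3 + k4).
t=1.300000, y=1.400000:
  k1 = f(1.300000, 1.400000) = -0.763353
  k2 = f(1.480000, 1.262596) = -1.046798
  k3 = f(1.480000, 1.211576) = -0.995778
  k4 = f(1.660000, 1.041520) = -1.253543
  y ← 1.400000 + (0.36/6)·(k1 + 2k2 + 2k3 + k4) = 1.033877
t=1.660000, y=1.033877:
  k1 = f(1.660000, 1.033877) = -1.245900
  k2 = f(1.840000, 0.809615) = -1.442609
  k3 = f(1.840000, 0.774207) = -1.407202
  k4 = f(2.020000, 0.527285) = -1.560796
  y ← 1.033877 + (0.36/6)·(k1 + 2k2 + 2k3 + k4) = 0.523498
y(2.02) ≈ 0.5235

0.5235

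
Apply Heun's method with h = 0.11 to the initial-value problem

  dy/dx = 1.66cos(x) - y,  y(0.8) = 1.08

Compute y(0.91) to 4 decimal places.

Heun: k1 = f(x_n, y_n); k2 = f(x_n + h, y_n + h·k1); y_{n+1} = y_n + (h/2)·(k1 + k2).
x=0.800000, y=1.080000:
  k1 = f(0.800000, 1.080000) = 0.076533
  k2 = f(0.910000, 1.088419) = -0.069601
  y ← 1.080000 + (0.11/2)·(0.076533 + (-0.069601)) = 1.080381
y(0.91) ≈ 1.0804

1.0804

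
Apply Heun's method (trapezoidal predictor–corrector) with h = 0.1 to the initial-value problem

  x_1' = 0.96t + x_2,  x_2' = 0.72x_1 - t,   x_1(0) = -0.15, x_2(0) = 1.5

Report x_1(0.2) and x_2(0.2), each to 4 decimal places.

0.1671, 1.4806

Heun on (x_1,x_2): k1 = f(t_n, state_n); k2 = f(t_n + h, state_n + h·k1); state_{n+1} = state_n + (h/2)·(k1 + k2).
0.000000: (-0.150000, 1.500000)
  k1 = (1.500000, -0.108000)
  predictor → (0.000000, 1.489200)
  k2 = (1.585200, -0.100000)
  → (0.004260, 1.489600)
0.100000: (0.004260, 1.489600)
  k1 = (1.585600, -0.096933)
  predictor → (0.162820, 1.479907)
  k2 = (1.671907, -0.082770)
  → (0.167135, 1.480615)
(x_1(0.2), x_2(0.2)) ≈ (0.1671, 1.4806)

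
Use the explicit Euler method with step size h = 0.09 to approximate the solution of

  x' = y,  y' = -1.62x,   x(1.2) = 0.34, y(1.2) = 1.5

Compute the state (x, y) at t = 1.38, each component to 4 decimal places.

0.6055, 1.3812

Euler on (x,y): x_{n+1} = x_n + h·x', y_{n+1} = y_n + h·y'.
1.200000: (0.340000, 1.500000); f=(1.500000, -0.550800) → (0.475000, 1.450428)
1.290000: (0.475000, 1.450428); f=(1.450428, -0.769500) → (0.605539, 1.381173)
(x(1.38), y(1.38)) ≈ (0.6055, 1.3812)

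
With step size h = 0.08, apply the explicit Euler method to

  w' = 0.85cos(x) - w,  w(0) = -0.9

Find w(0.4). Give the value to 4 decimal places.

Euler: w_{n+1} = w_n + h·f(x_n, w_n).
x=0.000000, w=-0.900000: f=1.750000 → w ← -0.900000 + 0.08·1.750000 = -0.760000
x=0.080000, w=-0.760000: f=1.607281 → w ← -0.760000 + 0.08·1.607281 = -0.631417
x=0.160000, w=-0.631417: f=1.470561 → w ← -0.631417 + 0.08·1.470561 = -0.513773
x=0.240000, w=-0.513773: f=1.339410 → w ← -0.513773 + 0.08·1.339410 = -0.406620
x=0.320000, w=-0.406620: f=1.213470 → w ← -0.406620 + 0.08·1.213470 = -0.309542
w(0.4) ≈ -0.3095

-0.3095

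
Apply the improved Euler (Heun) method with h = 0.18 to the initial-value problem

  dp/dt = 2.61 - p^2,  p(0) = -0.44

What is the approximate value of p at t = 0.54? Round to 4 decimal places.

0.8402

Heun: k1 = f(t_n, p_n); k2 = f(t_n + h, p_n + h·k1); p_{n+1} = p_n + (h/2)·(k1 + k2).
t=0.000000, p=-0.440000:
  k1 = f(0.000000, -0.440000) = 2.416400
  k2 = f(0.180000, -0.005048) = 2.609975
  p ← -0.440000 + (0.18/2)·(2.416400 + 2.609975) = 0.012374
t=0.180000, p=0.012374:
  k1 = f(0.180000, 0.012374) = 2.609847
  k2 = f(0.360000, 0.482146) = 2.377535
  p ← 0.012374 + (0.18/2)·(2.609847 + 2.377535) = 0.461238
t=0.360000, p=0.461238:
  k1 = f(0.360000, 0.461238) = 2.397259
  k2 = f(0.540000, 0.892745) = 1.813007
  p ← 0.461238 + (0.18/2)·(2.397259 + 1.813007) = 0.840162
p(0.54) ≈ 0.8402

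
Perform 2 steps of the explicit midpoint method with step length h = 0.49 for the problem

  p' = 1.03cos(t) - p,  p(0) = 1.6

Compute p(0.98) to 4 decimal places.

Midpoint: k1 = f(t_n, p_n); k2 = f(t_n + h/2, p_n + (h/2)·k1); p_{n+1} = p_n + h·k2.
t=0.000000, p=1.600000:
  k1 = f(0.000000, 1.600000) = -0.570000
  k2 = f(0.245000, 1.460350) = -0.461109
  p ← 1.600000 + 0.49·(-0.461109) = 1.374057
t=0.490000, p=1.374057:
  k1 = f(0.490000, 1.374057) = -0.465254
  k2 = f(0.735000, 1.260070) = -0.495984
  p ← 1.374057 + 0.49·(-0.495984) = 1.131025
p(0.98) ≈ 1.1310

1.1310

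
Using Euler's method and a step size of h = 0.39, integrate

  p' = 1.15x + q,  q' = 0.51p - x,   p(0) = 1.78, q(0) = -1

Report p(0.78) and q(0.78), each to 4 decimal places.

1.3130, -0.5216

Euler on (p,q): p_{n+1} = p_n + h·p', q_{n+1} = q_n + h·q'.
0.000000: (1.780000, -1.000000); f=(-1.000000, 0.907800) → (1.390000, -0.645958)
0.390000: (1.390000, -0.645958); f=(-0.197458, 0.318900) → (1.312991, -0.521587)
(p(0.78), q(0.78)) ≈ (1.3130, -0.5216)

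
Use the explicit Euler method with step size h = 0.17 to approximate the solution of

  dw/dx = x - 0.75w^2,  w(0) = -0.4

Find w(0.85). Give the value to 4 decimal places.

-0.2062

Euler: w_{n+1} = w_n + h·f(x_n, w_n).
x=0.000000, w=-0.400000: f=-0.120000 → w ← -0.400000 + 0.17·(-0.120000) = -0.420400
x=0.170000, w=-0.420400: f=0.037448 → w ← -0.420400 + 0.17·0.037448 = -0.414034
x=0.340000, w=-0.414034: f=0.211432 → w ← -0.414034 + 0.17·0.211432 = -0.378090
x=0.510000, w=-0.378090: f=0.402786 → w ← -0.378090 + 0.17·0.402786 = -0.309617
x=0.680000, w=-0.309617: f=0.608103 → w ← -0.309617 + 0.17·0.608103 = -0.206239
w(0.85) ≈ -0.2062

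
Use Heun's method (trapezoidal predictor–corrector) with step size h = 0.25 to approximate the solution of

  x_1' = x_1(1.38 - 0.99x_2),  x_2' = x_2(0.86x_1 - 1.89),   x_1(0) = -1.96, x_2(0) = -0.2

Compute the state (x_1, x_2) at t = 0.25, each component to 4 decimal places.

Heun on (x_1,x_2): k1 = f(t_n, state_n); k2 = f(t_n + h, state_n + h·k1); state_{n+1} = state_n + (h/2)·(k1 + k2).
0.000000: (-1.960000, -0.200000)
  k1 = (-3.092880, 0.715120)
  predictor → (-2.733220, -0.021220)
  k2 = (-3.829263, 0.089985)
  → (-2.825268, -0.099362)
(x_1(0.25), x_2(0.25)) ≈ (-2.8253, -0.0994)

-2.8253, -0.0994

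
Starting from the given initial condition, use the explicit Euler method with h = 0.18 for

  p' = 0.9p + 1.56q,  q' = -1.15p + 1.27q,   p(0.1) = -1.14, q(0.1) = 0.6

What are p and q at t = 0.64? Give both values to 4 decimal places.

Euler on (p,q): p_{n+1} = p_n + h·p', q_{n+1} = q_n + h·q'.
0.100000: (-1.140000, 0.600000); f=(-0.090000, 2.073000) → (-1.156200, 0.973140)
0.280000: (-1.156200, 0.973140); f=(0.477518, 2.565518) → (-1.070247, 1.434933)
0.460000: (-1.070247, 1.434933); f=(1.275274, 3.053149) → (-0.840697, 1.984500)
(p(0.64), q(0.64)) ≈ (-0.8407, 1.9845)

-0.8407, 1.9845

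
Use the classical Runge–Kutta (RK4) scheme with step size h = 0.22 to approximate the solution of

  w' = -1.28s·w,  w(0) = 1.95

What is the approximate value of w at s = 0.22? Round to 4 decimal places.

1.8905

RK4: k1 = f(s_n, w_n); k2 = f(s_n + h/2, w_n + (h/2)·k1); k3 = f(s_n + h/2, w_n + (h/2)·k2); k4 = f(s_n + h, w_n + h·k3); w_{n+1} = w_n + (h/6)·(k1 + 2k2 + 2k3 + k4).
s=0.000000, w=1.950000:
  k1 = f(0.000000, 1.950000) = 0.000000
  k2 = f(0.110000, 1.950000) = -0.274560
  k3 = f(0.110000, 1.919798) = -0.270308
  k4 = f(0.220000, 1.890532) = -0.532374
  w ← 1.950000 + (0.22/6)·(k1 + 2k2 + 2k3 + k4) = 1.890523
w(0.22) ≈ 1.8905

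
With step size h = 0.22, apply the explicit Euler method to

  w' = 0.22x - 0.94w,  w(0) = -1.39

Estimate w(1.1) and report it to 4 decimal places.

-0.3498

Euler: w_{n+1} = w_n + h·f(x_n, w_n).
x=0.000000, w=-1.390000: f=1.306600 → w ← -1.390000 + 0.22·1.306600 = -1.102548
x=0.220000, w=-1.102548: f=1.084795 → w ← -1.102548 + 0.22·1.084795 = -0.863893
x=0.440000, w=-0.863893: f=0.908859 → w ← -0.863893 + 0.22·0.908859 = -0.663944
x=0.660000, w=-0.663944: f=0.769307 → w ← -0.663944 + 0.22·0.769307 = -0.494696
x=0.880000, w=-0.494696: f=0.658615 → w ← -0.494696 + 0.22·0.658615 = -0.349801
w(1.1) ≈ -0.3498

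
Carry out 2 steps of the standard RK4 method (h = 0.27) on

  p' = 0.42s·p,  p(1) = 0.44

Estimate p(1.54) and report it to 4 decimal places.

0.5869

RK4: k1 = f(s_n, p_n); k2 = f(s_n + h/2, p_n + (h/2)·k1); k3 = f(s_n + h/2, p_n + (h/2)·k2); k4 = f(s_n + h, p_n + h·k3); p_{n+1} = p_n + (h/6)·(k1 + 2k2 + 2k3 + k4).
s=1.000000, p=0.440000:
  k1 = f(1.000000, 0.440000) = 0.184800
  k2 = f(1.135000, 0.464948) = 0.221641
  k3 = f(1.135000, 0.469921) = 0.224012
  k4 = f(1.270000, 0.500483) = 0.266958
  p ← 0.440000 + (0.27/6)·(k1 + 2k2 + 2k3 + k4) = 0.500438
s=1.270000, p=0.500438:
  k1 = f(1.270000, 0.500438) = 0.266934
  k2 = f(1.405000, 0.536474) = 0.316573
  k3 = f(1.405000, 0.543175) = 0.320528
  k4 = f(1.540000, 0.586980) = 0.379659
  p ← 0.500438 + (0.27/6)·(k1 + 2k2 + 2k3 + k4) = 0.586874
p(1.54) ≈ 0.5869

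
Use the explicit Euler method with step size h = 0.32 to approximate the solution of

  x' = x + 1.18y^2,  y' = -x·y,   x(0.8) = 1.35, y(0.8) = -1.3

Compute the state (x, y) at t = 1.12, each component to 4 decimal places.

2.4201, -0.7384

Euler on (x,y): x_{n+1} = x_n + h·x', y_{n+1} = y_n + h·y'.
0.800000: (1.350000, -1.300000); f=(3.344200, 1.755000) → (2.420144, -0.738400)
(x(1.12), y(1.12)) ≈ (2.4201, -0.7384)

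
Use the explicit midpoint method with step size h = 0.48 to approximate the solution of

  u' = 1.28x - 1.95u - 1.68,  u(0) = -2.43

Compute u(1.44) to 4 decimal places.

Midpoint: k1 = f(x_n, u_n); k2 = f(x_n + h/2, u_n + (h/2)·k1); u_{n+1} = u_n + h·k2.
x=0.000000, u=-2.430000:
  k1 = f(0.000000, -2.430000) = 3.058500
  k2 = f(0.240000, -1.695960) = 1.934322
  u ← -2.430000 + 0.48·1.934322 = -1.501525
x=0.480000, u=-1.501525:
  k1 = f(0.480000, -1.501525) = 1.862375
  k2 = f(0.720000, -1.054556) = 1.297983
  u ← -1.501525 + 0.48·1.297983 = -0.878493
x=0.960000, u=-0.878493:
  k1 = f(0.960000, -0.878493) = 1.261862
  k2 = f(1.200000, -0.575647) = 0.978511
  u ← -0.878493 + 0.48·0.978511 = -0.408808
u(1.44) ≈ -0.4088

-0.4088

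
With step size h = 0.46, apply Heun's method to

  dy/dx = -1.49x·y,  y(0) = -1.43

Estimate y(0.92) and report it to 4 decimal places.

Heun: k1 = f(x_n, y_n); k2 = f(x_n + h, y_n + h·k1); y_{n+1} = y_n + (h/2)·(k1 + k2).
x=0.000000, y=-1.430000:
  k1 = f(0.000000, -1.430000) = 0.000000
  k2 = f(0.460000, -1.430000) = 0.980122
  y ← -1.430000 + (0.46/2)·(0.000000 + 0.980122) = -1.204572
x=0.460000, y=-1.204572:
  k1 = f(0.460000, -1.204572) = 0.825614
  k2 = f(0.920000, -0.824790) = 1.130622
  y ← -1.204572 + (0.46/2)·(0.825614 + 1.130622) = -0.754638
y(0.92) ≈ -0.7546

-0.7546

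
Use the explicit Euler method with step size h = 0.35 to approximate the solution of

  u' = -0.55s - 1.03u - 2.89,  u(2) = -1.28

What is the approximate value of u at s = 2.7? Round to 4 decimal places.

-2.8804

Euler: u_{n+1} = u_n + h·f(s_n, u_n).
s=2.000000, u=-1.280000: f=-2.671600 → u ← -1.280000 + 0.35·(-2.671600) = -2.215060
s=2.350000, u=-2.215060: f=-1.900988 → u ← -2.215060 + 0.35·(-1.900988) = -2.880406
u(2.7) ≈ -2.8804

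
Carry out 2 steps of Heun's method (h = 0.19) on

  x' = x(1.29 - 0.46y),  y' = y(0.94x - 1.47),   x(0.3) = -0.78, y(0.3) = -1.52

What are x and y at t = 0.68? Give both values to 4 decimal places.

Heun on (x,y): k1 = f(t_n, state_n); k2 = f(t_n + h, state_n + h·k1); state_{n+1} = state_n + (h/2)·(k1 + k2).
0.300000: (-0.780000, -1.520000)
  k1 = (-1.551576, 3.348864)
  predictor → (-1.074799, -0.883716)
  k2 = (-1.823407, 2.191891)
  → (-1.100623, -0.993628)
0.490000: (-1.100623, -0.993628)
  k1 = (-1.922865, 2.488628)
  predictor → (-1.465968, -0.520789)
  k2 = (-2.242290, 1.483212)
  → (-1.496313, -0.616304)
(x(0.68), y(0.68)) ≈ (-1.4963, -0.6163)

-1.4963, -0.6163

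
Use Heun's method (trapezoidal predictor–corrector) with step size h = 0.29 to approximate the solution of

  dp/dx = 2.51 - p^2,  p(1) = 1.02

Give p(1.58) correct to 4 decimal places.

Heun: k1 = f(x_n, p_n); k2 = f(x_n + h, p_n + h·k1); p_{n+1} = p_n + (h/2)·(k1 + k2).
x=1.000000, p=1.020000:
  k1 = f(1.000000, 1.020000) = 1.469600
  k2 = f(1.290000, 1.446184) = 0.418552
  p ← 1.020000 + (0.29/2)·(1.469600 + 0.418552) = 1.293782
x=1.290000, p=1.293782:
  k1 = f(1.290000, 1.293782) = 0.836128
  k2 = f(1.580000, 1.536259) = 0.149908
  p ← 1.293782 + (0.29/2)·(0.836128 + 0.149908) = 1.436757
p(1.58) ≈ 1.4368

1.4368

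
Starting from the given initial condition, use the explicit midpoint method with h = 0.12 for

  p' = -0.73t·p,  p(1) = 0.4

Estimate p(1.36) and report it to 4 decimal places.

Midpoint: k1 = f(t_n, p_n); k2 = f(t_n + h/2, p_n + (h/2)·k1); p_{n+1} = p_n + h·k2.
t=1.000000, p=0.400000:
  k1 = f(1.000000, 0.400000) = -0.292000
  k2 = f(1.060000, 0.382480) = -0.295963
  p ← 0.400000 + 0.12·(-0.295963) = 0.364484
t=1.120000, p=0.364484:
  k1 = f(1.120000, 0.364484) = -0.298002
  k2 = f(1.180000, 0.346604) = -0.298565
  p ← 0.364484 + 0.12·(-0.298565) = 0.328657
t=1.240000, p=0.328657:
  k1 = f(1.240000, 0.328657) = -0.297500
  k2 = f(1.300000, 0.310807) = -0.294956
  p ← 0.328657 + 0.12·(-0.294956) = 0.293262
p(1.36) ≈ 0.2933

0.2933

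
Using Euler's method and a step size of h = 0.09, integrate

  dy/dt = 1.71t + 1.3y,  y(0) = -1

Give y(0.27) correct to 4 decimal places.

-1.3505

Euler: y_{n+1} = y_n + h·f(t_n, y_n).
t=0.000000, y=-1.000000: f=-1.300000 → y ← -1.000000 + 0.09·(-1.300000) = -1.117000
t=0.090000, y=-1.117000: f=-1.298200 → y ← -1.117000 + 0.09·(-1.298200) = -1.233838
t=0.180000, y=-1.233838: f=-1.296189 → y ← -1.233838 + 0.09·(-1.296189) = -1.350495
y(0.27) ≈ -1.3505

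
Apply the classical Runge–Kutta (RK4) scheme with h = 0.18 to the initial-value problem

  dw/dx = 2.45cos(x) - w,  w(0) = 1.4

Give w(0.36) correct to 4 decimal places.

RK4: k1 = f(x_n, w_n); k2 = f(x_n + h/2, w_n + (h/2)·k1); k3 = f(x_n + h/2, w_n + (h/2)·k2); k4 = f(x_n + h, w_n + h·k3); w_{n+1} = w_n + (h/6)·(k1 + 2k2 + 2k3 + k4).
x=0.000000, w=1.400000:
  k1 = f(0.000000, 1.400000) = 1.050000
  k2 = f(0.090000, 1.494500) = 0.945584
  k3 = f(0.090000, 1.485103) = 0.954982
  k4 = f(0.180000, 1.571897) = 0.838520
  w ← 1.400000 + (0.18/6)·(k1 + 2k2 + 2k3 + k4) = 1.570690
x=0.180000, w=1.570690:
  k1 = f(0.180000, 1.570690) = 0.839727
  k2 = f(0.270000, 1.646265) = 0.714974
  k3 = f(0.270000, 1.635037) = 0.726202
  k4 = f(0.360000, 1.701406) = 0.591541
  w ← 1.570690 + (0.18/6)·(k1 + 2k2 + 2k3 + k4) = 1.700098
w(0.36) ≈ 1.7001

1.7001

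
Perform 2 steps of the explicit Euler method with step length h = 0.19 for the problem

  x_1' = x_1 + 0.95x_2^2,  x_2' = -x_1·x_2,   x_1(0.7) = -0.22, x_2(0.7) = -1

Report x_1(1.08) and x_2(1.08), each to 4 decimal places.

0.0992, -1.0579

Euler on (x_1,x_2): x_1_{n+1} = x_1_n + h·x_1', x_2_{n+1} = x_2_n + h·x_2'.
0.700000: (-0.220000, -1.000000); f=(0.730000, -0.220000) → (-0.081300, -1.041800)
0.890000: (-0.081300, -1.041800); f=(0.949780, -0.084698) → (0.099158, -1.057893)
(x_1(1.08), x_2(1.08)) ≈ (0.0992, -1.0579)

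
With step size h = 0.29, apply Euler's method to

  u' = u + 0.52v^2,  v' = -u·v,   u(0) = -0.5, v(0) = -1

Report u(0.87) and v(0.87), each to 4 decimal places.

Euler on (u,v): u_{n+1} = u_n + h·u', v_{n+1} = v_n + h·v'.
0.000000: (-0.500000, -1.000000); f=(0.020000, -0.500000) → (-0.494200, -1.145000)
0.290000: (-0.494200, -1.145000); f=(0.187533, -0.565859) → (-0.439815, -1.309099)
0.580000: (-0.439815, -1.309099); f=(0.451330, -0.575762) → (-0.308930, -1.476070)
(u(0.87), v(0.87)) ≈ (-0.3089, -1.4761)

-0.3089, -1.4761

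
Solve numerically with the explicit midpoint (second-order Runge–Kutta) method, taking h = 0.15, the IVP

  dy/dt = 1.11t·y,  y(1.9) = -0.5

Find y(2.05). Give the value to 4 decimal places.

Midpoint: k1 = f(t_n, y_n); k2 = f(t_n + h/2, y_n + (h/2)·k1); y_{n+1} = y_n + h·k2.
t=1.900000, y=-0.500000:
  k1 = f(1.900000, -0.500000) = -1.054500
  k2 = f(1.975000, -0.579087) = -1.269505
  y ← -0.500000 + 0.15·(-1.269505) = -0.690426
y(2.05) ≈ -0.6904

-0.6904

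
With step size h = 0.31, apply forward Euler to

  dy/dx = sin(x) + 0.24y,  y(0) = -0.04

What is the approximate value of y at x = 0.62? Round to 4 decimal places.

0.0484

Euler: y_{n+1} = y_n + h·f(x_n, y_n).
x=0.000000, y=-0.040000: f=-0.009600 → y ← -0.040000 + 0.31·(-0.009600) = -0.042976
x=0.310000, y=-0.042976: f=0.294744 → y ← -0.042976 + 0.31·0.294744 = 0.048395
y(0.62) ≈ 0.0484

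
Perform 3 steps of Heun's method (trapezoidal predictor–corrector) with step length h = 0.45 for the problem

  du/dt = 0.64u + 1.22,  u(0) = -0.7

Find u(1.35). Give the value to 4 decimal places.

0.9282

Heun: k1 = f(t_n, u_n); k2 = f(t_n + h, u_n + h·k1); u_{n+1} = u_n + (h/2)·(k1 + k2).
t=0.000000, u=-0.700000:
  k1 = f(0.000000, -0.700000) = 0.772000
  k2 = f(0.450000, -0.352600) = 0.994336
  u ← -0.700000 + (0.45/2)·(0.772000 + 0.994336) = -0.302574
t=0.450000, u=-0.302574:
  k1 = f(0.450000, -0.302574) = 1.026352
  k2 = f(0.900000, 0.159284) = 1.321942
  u ← -0.302574 + (0.45/2)·(1.026352 + 1.321942) = 0.225792
t=0.900000, u=0.225792:
  k1 = f(0.900000, 0.225792) = 1.364507
  k2 = f(1.350000, 0.839820) = 1.757485
  u ← 0.225792 + (0.45/2)·(1.364507 + 1.757485) = 0.928240
u(1.35) ≈ 0.9282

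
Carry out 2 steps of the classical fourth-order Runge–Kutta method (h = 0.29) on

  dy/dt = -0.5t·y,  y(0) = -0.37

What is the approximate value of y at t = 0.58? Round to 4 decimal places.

-0.3402

RK4: k1 = f(t_n, y_n); k2 = f(t_n + h/2, y_n + (h/2)·k1); k3 = f(t_n + h/2, y_n + (h/2)·k2); k4 = f(t_n + h, y_n + h·k3); y_{n+1} = y_n + (h/6)·(k1 + 2k2 + 2k3 + k4).
t=0.000000, y=-0.370000:
  k1 = f(0.000000, -0.370000) = 0.000000
  k2 = f(0.145000, -0.370000) = 0.026825
  k3 = f(0.145000, -0.366110) = 0.026543
  k4 = f(0.290000, -0.362303) = 0.052534
  y ← -0.370000 + (0.29/6)·(k1 + 2k2 + 2k3 + k4) = -0.362302
t=0.290000, y=-0.362302:
  k1 = f(0.290000, -0.362302) = 0.052534
  k2 = f(0.435000, -0.354685) = 0.077144
  k3 = f(0.435000, -0.351116) = 0.076368
  k4 = f(0.580000, -0.340155) = 0.098645
  y ← -0.362302 + (0.29/6)·(k1 + 2k2 + 2k3 + k4) = -0.340156
y(0.58) ≈ -0.3402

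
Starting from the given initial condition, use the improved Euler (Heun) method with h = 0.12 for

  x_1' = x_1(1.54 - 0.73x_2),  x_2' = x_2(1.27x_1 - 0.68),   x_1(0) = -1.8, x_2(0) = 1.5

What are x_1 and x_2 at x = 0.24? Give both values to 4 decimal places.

-2.1680, 0.7221

Heun on (x_1,x_2): k1 = f(x_n, state_n); k2 = f(x_n + h, state_n + h·k1); state_{n+1} = state_n + (h/2)·(k1 + k2).
0.000000: (-1.800000, 1.500000)
  k1 = (-0.801000, -4.449000)
  predictor → (-1.896120, 0.966120)
  k2 = (-1.582753, -2.983449)
  → (-1.943025, 1.054053)
0.120000: (-1.943025, 1.054053)
  k1 = (-1.497181, -3.317782)
  predictor → (-2.122687, 0.655919)
  k2 = (-2.252551, -2.214260)
  → (-2.168009, 0.722131)
(x_1(0.24), x_2(0.24)) ≈ (-2.1680, 0.7221)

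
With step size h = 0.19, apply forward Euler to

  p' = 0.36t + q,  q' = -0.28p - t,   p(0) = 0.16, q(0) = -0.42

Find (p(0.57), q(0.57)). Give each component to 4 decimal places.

-0.0513, -0.5417

Euler on (p,q): p_{n+1} = p_n + h·p', q_{n+1} = q_n + h·q'.
0.000000: (0.160000, -0.420000); f=(-0.420000, -0.044800) → (0.080200, -0.428512)
0.190000: (0.080200, -0.428512); f=(-0.360112, -0.212456) → (0.011779, -0.468879)
0.380000: (0.011779, -0.468879); f=(-0.332079, -0.383298) → (-0.051316, -0.541705)
(p(0.57), q(0.57)) ≈ (-0.0513, -0.5417)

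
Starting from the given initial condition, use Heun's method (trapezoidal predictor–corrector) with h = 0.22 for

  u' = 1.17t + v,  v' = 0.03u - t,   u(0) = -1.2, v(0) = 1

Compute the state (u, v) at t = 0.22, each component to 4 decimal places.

-0.9526, 0.9686

Heun on (u,v): k1 = f(t_n, state_n); k2 = f(t_n + h, state_n + h·k1); state_{n+1} = state_n + (h/2)·(k1 + k2).
0.000000: (-1.200000, 1.000000)
  k1 = (1.000000, -0.036000)
  predictor → (-0.980000, 0.992080)
  k2 = (1.249480, -0.249400)
  → (-0.952557, 0.968606)
(u(0.22), v(0.22)) ≈ (-0.9526, 0.9686)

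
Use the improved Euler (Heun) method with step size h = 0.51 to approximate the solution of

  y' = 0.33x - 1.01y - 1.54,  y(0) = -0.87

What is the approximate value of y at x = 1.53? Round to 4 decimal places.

-1.1179

Heun: k1 = f(x_n, y_n); k2 = f(x_n + h, y_n + h·k1); y_{n+1} = y_n + (h/2)·(k1 + k2).
x=0.000000, y=-0.870000:
  k1 = f(0.000000, -0.870000) = -0.661300
  k2 = f(0.510000, -1.207263) = -0.152364
  y ← -0.870000 + (0.51/2)·(-0.661300 + (-0.152364)) = -1.077484
x=0.510000, y=-1.077484:
  k1 = f(0.510000, -1.077484) = -0.283441
  k2 = f(1.020000, -1.222039) = 0.030860
  y ← -1.077484 + (0.51/2)·(-0.283441 + 0.030860) = -1.141893
x=1.020000, y=-1.141893:
  k1 = f(1.020000, -1.141893) = -0.050088
  k2 = f(1.530000, -1.167438) = 0.144012
  y ← -1.141893 + (0.51/2)·(-0.050088 + 0.144012) = -1.117942
y(1.53) ≈ -1.1179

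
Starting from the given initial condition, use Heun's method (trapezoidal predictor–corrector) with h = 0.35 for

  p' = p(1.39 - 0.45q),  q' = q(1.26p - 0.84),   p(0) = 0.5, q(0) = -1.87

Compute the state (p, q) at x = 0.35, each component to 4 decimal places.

1.0334, -1.8868

Heun on (p,q): k1 = f(x_n, state_n); k2 = f(x_n + h, state_n + h·k1); state_{n+1} = state_n + (h/2)·(k1 + k2).
0.000000: (0.500000, -1.870000)
  k1 = (1.115750, 0.392700)
  predictor → (0.890513, -1.732555)
  k2 = (1.932100, -0.488660)
  → (1.033374, -1.886793)
(p(0.35), q(0.35)) ≈ (1.0334, -1.8868)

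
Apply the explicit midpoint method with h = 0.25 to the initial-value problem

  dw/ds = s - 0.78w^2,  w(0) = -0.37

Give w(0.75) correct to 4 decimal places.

-0.1528

Midpoint: k1 = f(s_n, w_n); k2 = f(s_n + h/2, w_n + (h/2)·k1); w_{n+1} = w_n + h·k2.
s=0.000000, w=-0.370000:
  k1 = f(0.000000, -0.370000) = -0.106782
  k2 = f(0.125000, -0.383348) = 0.010375
  w ← -0.370000 + 0.25·0.010375 = -0.367406
s=0.250000, w=-0.367406:
  k1 = f(0.250000, -0.367406) = 0.144710
  k2 = f(0.375000, -0.349318) = 0.279822
  w ← -0.367406 + 0.25·0.279822 = -0.297451
s=0.500000, w=-0.297451:
  k1 = f(0.500000, -0.297451) = 0.430988
  k2 = f(0.625000, -0.243577) = 0.578723
  w ← -0.297451 + 0.25·0.578723 = -0.152770
w(0.75) ≈ -0.1528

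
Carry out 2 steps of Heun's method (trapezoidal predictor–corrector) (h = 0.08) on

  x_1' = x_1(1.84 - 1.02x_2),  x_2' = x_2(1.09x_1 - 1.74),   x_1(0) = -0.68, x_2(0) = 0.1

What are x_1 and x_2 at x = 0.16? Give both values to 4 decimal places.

-0.8999, 0.0663

Heun on (x_1,x_2): k1 = f(x_n, state_n); k2 = f(x_n + h, state_n + h·k1); state_{n+1} = state_n + (h/2)·(k1 + k2).
0.000000: (-0.680000, 0.100000)
  k1 = (-1.181840, -0.248120)
  predictor → (-0.774547, 0.080150)
  k2 = (-1.361845, -0.207129)
  → (-0.781747, 0.081790)
0.080000: (-0.781747, 0.081790)
  k1 = (-1.373197, -0.212008)
  predictor → (-0.891603, 0.064829)
  k2 = (-1.581592, -0.175807)
  → (-0.899939, 0.066277)
(x_1(0.16), x_2(0.16)) ≈ (-0.8999, 0.0663)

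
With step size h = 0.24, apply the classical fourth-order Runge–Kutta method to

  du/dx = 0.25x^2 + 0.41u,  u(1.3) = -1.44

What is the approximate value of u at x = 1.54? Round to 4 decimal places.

-1.4618

RK4: k1 = f(x_n, u_n); k2 = f(x_n + h/2, u_n + (h/2)·k1); k3 = f(x_n + h/2, u_n + (h/2)·k2); k4 = f(x_n + h, u_n + h·k3); u_{n+1} = u_n + (h/6)·(k1 + 2k2 + 2k3 + k4).
x=1.300000, u=-1.440000:
  k1 = f(1.300000, -1.440000) = -0.167900
  k2 = f(1.420000, -1.460148) = -0.094561
  k3 = f(1.420000, -1.451347) = -0.090952
  k4 = f(1.540000, -1.461829) = -0.006450
  u ← -1.440000 + (0.24/6)·(k1 + 2k2 + 2k3 + k4) = -1.461815
u(1.54) ≈ -1.4618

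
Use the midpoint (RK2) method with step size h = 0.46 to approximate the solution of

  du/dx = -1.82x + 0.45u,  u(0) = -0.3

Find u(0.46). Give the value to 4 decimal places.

-0.5611

Midpoint: k1 = f(x_n, u_n); k2 = f(x_n + h/2, u_n + (h/2)·k1); u_{n+1} = u_n + h·k2.
x=0.000000, u=-0.300000:
  k1 = f(0.000000, -0.300000) = -0.135000
  k2 = f(0.230000, -0.331050) = -0.567573
  u ← -0.300000 + 0.46·(-0.567573) = -0.561083
u(0.46) ≈ -0.5611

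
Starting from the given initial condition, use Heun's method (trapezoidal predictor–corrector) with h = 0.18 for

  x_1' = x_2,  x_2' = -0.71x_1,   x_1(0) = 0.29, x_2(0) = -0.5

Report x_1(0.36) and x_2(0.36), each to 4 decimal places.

Heun on (x_1,x_2): k1 = f(t_n, state_n); k2 = f(t_n + h, state_n + h·k1); state_{n+1} = state_n + (h/2)·(k1 + k2).
0.000000: (0.290000, -0.500000)
  k1 = (-0.500000, -0.205900)
  predictor → (0.200000, -0.537062)
  k2 = (-0.537062, -0.142000)
  → (0.196664, -0.531311)
0.180000: (0.196664, -0.531311)
  k1 = (-0.531311, -0.139632)
  predictor → (0.101028, -0.556445)
  k2 = (-0.556445, -0.071730)
  → (0.098766, -0.550334)
(x_1(0.36), x_2(0.36)) ≈ (0.0988, -0.5503)

0.0988, -0.5503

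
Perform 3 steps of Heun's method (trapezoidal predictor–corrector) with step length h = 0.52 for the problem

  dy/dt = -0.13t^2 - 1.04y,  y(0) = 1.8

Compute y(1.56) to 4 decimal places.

0.2724

Heun: k1 = f(t_n, y_n); k2 = f(t_n + h, y_n + h·k1); y_{n+1} = y_n + (h/2)·(k1 + k2).
t=0.000000, y=1.800000:
  k1 = f(0.000000, 1.800000) = -1.872000
  k2 = f(0.520000, 0.826560) = -0.894774
  y ← 1.800000 + (0.52/2)·(-1.872000 + (-0.894774)) = 1.080639
t=0.520000, y=1.080639:
  k1 = f(0.520000, 1.080639) = -1.159016
  k2 = f(1.040000, 0.477950) = -0.637676
  y ← 1.080639 + (0.52/2)·(-1.159016 + (-0.637676)) = 0.613499
t=1.040000, y=0.613499:
  k1 = f(1.040000, 0.613499) = -0.778647
  k2 = f(1.560000, 0.208602) = -0.533315
  y ← 0.613499 + (0.52/2)·(-0.778647 + (-0.533315)) = 0.272389
y(1.56) ≈ 0.2724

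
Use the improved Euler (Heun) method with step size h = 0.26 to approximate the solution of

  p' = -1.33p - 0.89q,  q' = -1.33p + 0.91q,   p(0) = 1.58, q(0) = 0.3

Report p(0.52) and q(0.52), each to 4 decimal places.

Heun on (p,q): k1 = f(t_n, state_n); k2 = f(t_n + h, state_n + h·k1); state_{n+1} = state_n + (h/2)·(k1 + k2).
0.000000: (1.580000, 0.300000)
  k1 = (-2.368400, -1.828400)
  predictor → (0.964216, -0.175384)
  k2 = (-1.126316, -1.442007)
  → (1.125687, -0.125153)
0.260000: (1.125687, -0.125153)
  k1 = (-1.385778, -1.611053)
  predictor → (0.765385, -0.544027)
  k2 = (-0.533778, -1.513026)
  → (0.876145, -0.531283)
(p(0.52), q(0.52)) ≈ (0.8761, -0.5313)

0.8761, -0.5313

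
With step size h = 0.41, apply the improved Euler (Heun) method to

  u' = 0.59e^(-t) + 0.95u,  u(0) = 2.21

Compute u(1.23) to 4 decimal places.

Heun: k1 = f(t_n, u_n); k2 = f(t_n + h, u_n + h·k1); u_{n+1} = u_n + (h/2)·(k1 + k2).
t=0.000000, u=2.210000:
  k1 = f(0.000000, 2.210000) = 2.689500
  k2 = f(0.410000, 3.312695) = 3.538614
  u ← 2.210000 + (0.41/2)·(2.689500 + 3.538614) = 3.486763
t=0.410000, u=3.486763:
  k1 = f(0.410000, 3.486763) = 3.703979
  k2 = f(0.820000, 5.005395) = 5.014980
  u ← 3.486763 + (0.41/2)·(3.703979 + 5.014980) = 5.274150
t=0.820000, u=5.274150:
  k1 = f(0.820000, 5.274150) = 5.270297
  k2 = f(1.230000, 7.434972) = 7.235676
  u ← 5.274150 + (0.41/2)·(5.270297 + 7.235676) = 7.837874
u(1.23) ≈ 7.8379

7.8379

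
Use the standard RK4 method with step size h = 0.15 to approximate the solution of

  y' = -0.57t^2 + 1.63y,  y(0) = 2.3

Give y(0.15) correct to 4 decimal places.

RK4: k1 = f(t_n, y_n); k2 = f(t_n + h/2, y_n + (h/2)·k1); k3 = f(t_n + h/2, y_n + (h/2)·k2); k4 = f(t_n + h, y_n + h·k3); y_{n+1} = y_n + (h/6)·(k1 + 2k2 + 2k3 + k4).
t=0.000000, y=2.300000:
  k1 = f(0.000000, 2.300000) = 3.749000
  k2 = f(0.075000, 2.581175) = 4.204109
  k3 = f(0.075000, 2.615308) = 4.259746
  k4 = f(0.150000, 2.938962) = 4.777683
  y ← 2.300000 + (0.15/6)·(k1 + 2k2 + 2k3 + k4) = 2.936360
y(0.15) ≈ 2.9364

2.9364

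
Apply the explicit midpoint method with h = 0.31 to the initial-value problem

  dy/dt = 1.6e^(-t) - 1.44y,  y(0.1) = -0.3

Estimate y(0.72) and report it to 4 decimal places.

0.2661

Midpoint: k1 = f(t_n, y_n); k2 = f(t_n + h/2, y_n + (h/2)·k1); y_{n+1} = y_n + h·k2.
t=0.100000, y=-0.300000:
  k1 = f(0.100000, -0.300000) = 1.879740
  k2 = f(0.255000, -0.008640) = 1.252308
  y ← -0.300000 + 0.31·1.252308 = 0.088216
t=0.410000, y=0.088216:
  k1 = f(0.410000, 0.088216) = 0.934810
  k2 = f(0.565000, 0.233111) = 0.573696
  y ← 0.088216 + 0.31·0.573696 = 0.266061
y(0.72) ≈ 0.2661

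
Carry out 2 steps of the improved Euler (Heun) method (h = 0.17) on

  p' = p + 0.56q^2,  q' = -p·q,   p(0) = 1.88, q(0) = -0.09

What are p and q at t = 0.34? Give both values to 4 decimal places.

Heun on (p,q): k1 = f(t_n, state_n); k2 = f(t_n + h, state_n + h·k1); state_{n+1} = state_n + (h/2)·(k1 + k2).
0.000000: (1.880000, -0.090000)
  k1 = (1.884536, 0.169200)
  predictor → (2.200371, -0.061236)
  k2 = (2.202471, 0.134742)
  → (2.227396, -0.064165)
0.170000: (2.227396, -0.064165)
  k1 = (2.229701, 0.142921)
  predictor → (2.606445, -0.039868)
  k2 = (2.607335, 0.103915)
  → (2.638544, -0.043184)
(p(0.34), q(0.34)) ≈ (2.6385, -0.0432)

2.6385, -0.0432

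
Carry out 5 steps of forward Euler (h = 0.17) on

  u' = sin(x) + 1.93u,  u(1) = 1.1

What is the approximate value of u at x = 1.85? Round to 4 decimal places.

Euler: u_{n+1} = u_n + h·f(x_n, u_n).
x=1.000000, u=1.100000: f=2.964471 → u ← 1.100000 + 0.17·2.964471 = 1.603960
x=1.170000, u=1.603960: f=4.016394 → u ← 1.603960 + 0.17·4.016394 = 2.286747
x=1.340000, u=2.286747: f=5.386906 → u ← 2.286747 + 0.17·5.386906 = 3.202521
x=1.510000, u=3.202521: f=7.179018 → u ← 3.202521 + 0.17·7.179018 = 4.422954
x=1.680000, u=4.422954: f=9.530345 → u ← 4.422954 + 0.17·9.530345 = 6.043113
u(1.85) ≈ 6.0431

6.0431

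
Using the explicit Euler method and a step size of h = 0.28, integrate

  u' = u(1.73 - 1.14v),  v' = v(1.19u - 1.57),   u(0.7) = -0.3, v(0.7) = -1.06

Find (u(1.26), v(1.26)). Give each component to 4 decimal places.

Euler on (u,v): u_{n+1} = u_n + h·u', v_{n+1} = v_n + h·v'.
0.700000: (-0.300000, -1.060000); f=(-0.881520, 2.042620) → (-0.546826, -0.488066)
0.980000: (-0.546826, -0.488066); f=(-1.250260, 1.083860) → (-0.896898, -0.184586)
(u(1.26), v(1.26)) ≈ (-0.8969, -0.1846)

-0.8969, -0.1846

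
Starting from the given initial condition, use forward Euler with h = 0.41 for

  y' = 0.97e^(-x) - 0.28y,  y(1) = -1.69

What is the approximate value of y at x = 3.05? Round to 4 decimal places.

-0.6446

Euler: y_{n+1} = y_n + h·f(x_n, y_n).
x=1.000000, y=-1.690000: f=0.830043 → y ← -1.690000 + 0.41·0.830043 = -1.349682
x=1.410000, y=-1.349682: f=0.614730 → y ← -1.349682 + 0.41·0.614730 = -1.097643
x=1.820000, y=-1.097643: f=0.464505 → y ← -1.097643 + 0.41·0.464505 = -0.907196
x=2.230000, y=-0.907196: f=0.358317 → y ← -0.907196 + 0.41·0.358317 = -0.760286
x=2.640000, y=-0.760286: f=0.282100 → y ← -0.760286 + 0.41·0.282100 = -0.644625
y(3.05) ≈ -0.6446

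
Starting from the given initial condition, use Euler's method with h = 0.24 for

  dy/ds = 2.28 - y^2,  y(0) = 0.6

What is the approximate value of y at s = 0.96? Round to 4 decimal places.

Euler: y_{n+1} = y_n + h·f(s_n, y_n).
s=0.000000, y=0.600000: f=1.920000 → y ← 0.600000 + 0.24·1.920000 = 1.060800
s=0.240000, y=1.060800: f=1.154703 → y ← 1.060800 + 0.24·1.154703 = 1.337929
s=0.480000, y=1.337929: f=0.489947 → y ← 1.337929 + 0.24·0.489947 = 1.455516
s=0.720000, y=1.455516: f=0.161473 → y ← 1.455516 + 0.24·0.161473 = 1.494270
y(0.96) ≈ 1.4943

1.4943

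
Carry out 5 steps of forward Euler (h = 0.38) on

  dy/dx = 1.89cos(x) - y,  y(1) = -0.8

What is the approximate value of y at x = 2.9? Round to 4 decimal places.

Euler: y_{n+1} = y_n + h·f(x_n, y_n).
x=1.000000, y=-0.800000: f=1.821171 → y ← -0.800000 + 0.38·1.821171 = -0.107955
x=1.380000, y=-0.107955: f=0.466376 → y ← -0.107955 + 0.38·0.466376 = 0.069268
x=1.760000, y=0.069268: f=-0.424733 → y ← 0.069268 + 0.38·(-0.424733) = -0.092131
x=2.140000, y=-0.092131: f=-0.926507 → y ← -0.092131 + 0.38·(-0.926507) = -0.444203
x=2.520000, y=-0.444203: f=-1.092276 → y ← -0.444203 + 0.38·(-1.092276) = -0.859268
y(2.9) ≈ -0.8593

-0.8593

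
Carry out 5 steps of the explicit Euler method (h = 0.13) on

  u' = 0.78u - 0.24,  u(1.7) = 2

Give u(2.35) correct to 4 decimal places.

Euler: u_{n+1} = u_n + h·f(t_n, u_n).
t=1.700000, u=2.000000: f=1.320000 → u ← 2.000000 + 0.13·1.320000 = 2.171600
t=1.830000, u=2.171600: f=1.453848 → u ← 2.171600 + 0.13·1.453848 = 2.360600
t=1.960000, u=2.360600: f=1.601268 → u ← 2.360600 + 0.13·1.601268 = 2.568765
t=2.090000, u=2.568765: f=1.763637 → u ← 2.568765 + 0.13·1.763637 = 2.798038
t=2.220000, u=2.798038: f=1.942470 → u ← 2.798038 + 0.13·1.942470 = 3.050559
u(2.35) ≈ 3.0506

3.0506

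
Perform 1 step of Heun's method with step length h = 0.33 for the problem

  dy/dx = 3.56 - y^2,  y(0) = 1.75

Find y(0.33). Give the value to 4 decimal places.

1.8149

Heun: k1 = f(x_n, y_n); k2 = f(x_n + h, y_n + h·k1); y_{n+1} = y_n + (h/2)·(k1 + k2).
x=0.000000, y=1.750000:
  k1 = f(0.000000, 1.750000) = 0.497500
  k2 = f(0.330000, 1.914175) = -0.104066
  y ← 1.750000 + (0.33/2)·(0.497500 + (-0.104066)) = 1.814917
y(0.33) ≈ 1.8149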